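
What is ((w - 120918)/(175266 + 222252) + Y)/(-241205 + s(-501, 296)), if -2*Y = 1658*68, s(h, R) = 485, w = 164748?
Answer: 3734806811/15948422160 ≈ 0.23418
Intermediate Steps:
Y = -56372 (Y = -829*68 = -½*112744 = -56372)
((w - 120918)/(175266 + 222252) + Y)/(-241205 + s(-501, 296)) = ((164748 - 120918)/(175266 + 222252) - 56372)/(-241205 + 485) = (43830/397518 - 56372)/(-240720) = (43830*(1/397518) - 56372)*(-1/240720) = (7305/66253 - 56372)*(-1/240720) = -3734806811/66253*(-1/240720) = 3734806811/15948422160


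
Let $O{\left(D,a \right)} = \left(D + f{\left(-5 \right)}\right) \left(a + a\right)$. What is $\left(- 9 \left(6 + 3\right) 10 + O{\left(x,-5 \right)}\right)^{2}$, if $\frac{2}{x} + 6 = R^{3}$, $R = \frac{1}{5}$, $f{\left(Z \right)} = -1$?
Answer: $\frac{356050890000}{561001} \approx 6.3467 \cdot 10^{5}$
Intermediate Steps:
$R = \frac{1}{5} \approx 0.2$
$x = - \frac{250}{749}$ ($x = \frac{2}{-6 + \left(\frac{1}{5}\right)^{3}} = \frac{2}{-6 + \frac{1}{125}} = \frac{2}{- \frac{749}{125}} = 2 \left(- \frac{125}{749}\right) = - \frac{250}{749} \approx -0.33378$)
$O{\left(D,a \right)} = 2 a \left(-1 + D\right)$ ($O{\left(D,a \right)} = \left(D - 1\right) \left(a + a\right) = \left(-1 + D\right) 2 a = 2 a \left(-1 + D\right)$)
$\left(- 9 \left(6 + 3\right) 10 + O{\left(x,-5 \right)}\right)^{2} = \left(- 9 \left(6 + 3\right) 10 + 2 \left(-5\right) \left(-1 - \frac{250}{749}\right)\right)^{2} = \left(\left(-9\right) 9 \cdot 10 + 2 \left(-5\right) \left(- \frac{999}{749}\right)\right)^{2} = \left(\left(-81\right) 10 + \frac{9990}{749}\right)^{2} = \left(-810 + \frac{9990}{749}\right)^{2} = \left(- \frac{596700}{749}\right)^{2} = \frac{356050890000}{561001}$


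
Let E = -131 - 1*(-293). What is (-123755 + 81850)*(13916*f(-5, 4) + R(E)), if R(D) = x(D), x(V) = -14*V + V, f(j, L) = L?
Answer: -2244347990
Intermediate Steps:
E = 162 (E = -131 + 293 = 162)
x(V) = -13*V
R(D) = -13*D
(-123755 + 81850)*(13916*f(-5, 4) + R(E)) = (-123755 + 81850)*(13916*4 - 13*162) = -41905*(55664 - 2106) = -41905*53558 = -2244347990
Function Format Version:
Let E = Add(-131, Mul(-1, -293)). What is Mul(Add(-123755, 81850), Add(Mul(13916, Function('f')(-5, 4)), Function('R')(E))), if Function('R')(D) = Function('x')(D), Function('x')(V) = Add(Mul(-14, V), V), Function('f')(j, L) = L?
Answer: -2244347990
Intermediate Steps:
E = 162 (E = Add(-131, 293) = 162)
Function('x')(V) = Mul(-13, V)
Function('R')(D) = Mul(-13, D)
Mul(Add(-123755, 81850), Add(Mul(13916, Function('f')(-5, 4)), Function('R')(E))) = Mul(Add(-123755, 81850), Add(Mul(13916, 4), Mul(-13, 162))) = Mul(-41905, Add(55664, -2106)) = Mul(-41905, 53558) = -2244347990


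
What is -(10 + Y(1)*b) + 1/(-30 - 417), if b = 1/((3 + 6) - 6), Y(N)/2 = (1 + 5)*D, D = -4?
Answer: 2681/447 ≈ 5.9978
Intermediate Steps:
Y(N) = -48 (Y(N) = 2*((1 + 5)*(-4)) = 2*(6*(-4)) = 2*(-24) = -48)
b = ⅓ (b = 1/(9 - 6) = 1/3 = ⅓ ≈ 0.33333)
-(10 + Y(1)*b) + 1/(-30 - 417) = -(10 - 48*⅓) + 1/(-30 - 417) = -(10 - 16) + 1/(-447) = -1*(-6) - 1/447 = 6 - 1/447 = 2681/447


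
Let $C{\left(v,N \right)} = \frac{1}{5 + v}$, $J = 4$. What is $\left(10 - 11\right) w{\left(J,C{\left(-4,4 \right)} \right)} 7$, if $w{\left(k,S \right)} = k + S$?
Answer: $-35$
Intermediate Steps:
$w{\left(k,S \right)} = S + k$
$\left(10 - 11\right) w{\left(J,C{\left(-4,4 \right)} \right)} 7 = \left(10 - 11\right) \left(\frac{1}{5 - 4} + 4\right) 7 = \left(10 - 11\right) \left(1^{-1} + 4\right) 7 = - (1 + 4) 7 = \left(-1\right) 5 \cdot 7 = \left(-5\right) 7 = -35$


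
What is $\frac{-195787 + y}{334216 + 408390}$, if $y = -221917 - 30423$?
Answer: $- \frac{448127}{742606} \approx -0.60345$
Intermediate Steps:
$y = -252340$ ($y = -221917 - 30423 = -252340$)
$\frac{-195787 + y}{334216 + 408390} = \frac{-195787 - 252340}{334216 + 408390} = - \frac{448127}{742606}$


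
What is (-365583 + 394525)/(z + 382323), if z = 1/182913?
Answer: 2646934023/34965923450 ≈ 0.075700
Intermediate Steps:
z = 1/182913 ≈ 5.4671e-6
(-365583 + 394525)/(z + 382323) = (-365583 + 394525)/(1/182913 + 382323) = 28942/(69931846900/182913) = 28942*(182913/69931846900) = 2646934023/34965923450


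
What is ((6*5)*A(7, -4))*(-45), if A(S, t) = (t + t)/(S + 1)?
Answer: 1350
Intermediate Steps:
A(S, t) = 2*t/(1 + S) (A(S, t) = (2*t)/(1 + S) = 2*t/(1 + S))
((6*5)*A(7, -4))*(-45) = ((6*5)*(2*(-4)/(1 + 7)))*(-45) = (30*(2*(-4)/8))*(-45) = (30*(2*(-4)*(1/8)))*(-45) = (30*(-1))*(-45) = -30*(-45) = 1350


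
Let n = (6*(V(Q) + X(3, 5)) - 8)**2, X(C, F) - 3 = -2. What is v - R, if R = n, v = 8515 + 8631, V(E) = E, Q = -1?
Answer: 17082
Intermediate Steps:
X(C, F) = 1 (X(C, F) = 3 - 2 = 1)
v = 17146
n = 64 (n = (6*(-1 + 1) - 8)**2 = (6*0 - 8)**2 = (0 - 8)**2 = (-8)**2 = 64)
R = 64
v - R = 17146 - 1*64 = 17146 - 64 = 17082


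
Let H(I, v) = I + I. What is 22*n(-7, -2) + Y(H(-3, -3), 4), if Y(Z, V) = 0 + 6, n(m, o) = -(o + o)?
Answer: 94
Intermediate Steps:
n(m, o) = -2*o
H(I, v) = 2*I
Y(Z, V) = 6
22*n(-7, -2) + Y(H(-3, -3), 4) = 22*(-2*(-2)) + 6 = 22*4 + 6 = 88 + 6 = 94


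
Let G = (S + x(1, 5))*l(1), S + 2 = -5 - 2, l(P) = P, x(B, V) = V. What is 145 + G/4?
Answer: 144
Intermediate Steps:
S = -9 (S = -2 + (-5 - 2) = -2 - 7 = -9)
G = -4 (G = (-9 + 5)*1 = -4*1 = -4)
145 + G/4 = 145 - 4/4 = 145 + (1/4)*(-4) = 145 - 1 = 144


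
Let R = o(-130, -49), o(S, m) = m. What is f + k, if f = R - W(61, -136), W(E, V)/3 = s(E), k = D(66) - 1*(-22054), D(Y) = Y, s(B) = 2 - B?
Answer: 22248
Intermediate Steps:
R = -49
k = 22120 (k = 66 - 1*(-22054) = 66 + 22054 = 22120)
W(E, V) = 6 - 3*E (W(E, V) = 3*(2 - E) = 6 - 3*E)
f = 128 (f = -49 - (6 - 3*61) = -49 - (6 - 183) = -49 - 1*(-177) = -49 + 177 = 128)
f + k = 128 + 22120 = 22248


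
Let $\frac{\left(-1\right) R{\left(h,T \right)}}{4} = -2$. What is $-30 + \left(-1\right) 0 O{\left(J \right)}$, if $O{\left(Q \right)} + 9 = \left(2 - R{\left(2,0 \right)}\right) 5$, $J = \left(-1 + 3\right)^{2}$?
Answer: $-30$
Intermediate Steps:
$J = 4$ ($J = 2^{2} = 4$)
$R{\left(h,T \right)} = 8$ ($R{\left(h,T \right)} = \left(-4\right) \left(-2\right) = 8$)
$O{\left(Q \right)} = -39$ ($O{\left(Q \right)} = -9 + \left(2 - 8\right) 5 = -9 - 30 = -39$)
$-30 + \left(-1\right) 0 O{\left(J \right)} = -30 + \left(-1\right) 0 \left(-39\right) = -30 + 0 \left(-39\right) = -30 + 0 = -30$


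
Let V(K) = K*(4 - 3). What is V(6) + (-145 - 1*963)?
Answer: -1102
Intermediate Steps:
V(K) = K (V(K) = K*1 = K)
V(6) + (-145 - 1*963) = 6 + (-145 - 1*963) = 6 + (-145 - 963) = 6 - 1108 = -1102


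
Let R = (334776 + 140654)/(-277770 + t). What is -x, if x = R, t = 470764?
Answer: -237715/96497 ≈ -2.4634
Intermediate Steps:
R = 237715/96497 (R = (334776 + 140654)/(-277770 + 470764) = 475430/192994 = 475430*(1/192994) = 237715/96497 ≈ 2.4634)
x = 237715/96497 ≈ 2.4634
-x = -1*237715/96497 = -237715/96497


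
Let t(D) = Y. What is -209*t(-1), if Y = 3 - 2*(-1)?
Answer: -1045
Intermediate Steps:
Y = 5 (Y = 3 + 2 = 5)
t(D) = 5
-209*t(-1) = -209*5 = -1045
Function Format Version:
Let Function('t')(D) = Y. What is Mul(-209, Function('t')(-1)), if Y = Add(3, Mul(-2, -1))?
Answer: -1045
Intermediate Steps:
Y = 5 (Y = Add(3, 2) = 5)
Function('t')(D) = 5
Mul(-209, Function('t')(-1)) = Mul(-209, 5) = -1045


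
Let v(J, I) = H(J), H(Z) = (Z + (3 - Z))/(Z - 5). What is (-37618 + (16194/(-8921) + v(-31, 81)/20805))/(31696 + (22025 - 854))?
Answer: -83787486842441/117746273737620 ≈ -0.71159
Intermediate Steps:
H(Z) = 3/(-5 + Z)
v(J, I) = 3/(-5 + J)
(-37618 + (16194/(-8921) + v(-31, 81)/20805))/(31696 + (22025 - 854)) = (-37618 + (16194/(-8921) + (3/(-5 - 31))/20805))/(31696 + (22025 - 854)) = (-37618 + (16194*(-1/8921) + (3/(-36))*(1/20805)))/(31696 + 21171) = (-37618 + (-16194/8921 + (3*(-1/36))*(1/20805)))/52867 = (-37618 + (-16194/8921 - 1/12*1/20805))*(1/52867) = (-37618 + (-16194/8921 - 1/249660))*(1/52867) = (-37618 - 4043002961/2227216860)*(1/52867) = -83787486842441/2227216860*1/52867 = -83787486842441/117746273737620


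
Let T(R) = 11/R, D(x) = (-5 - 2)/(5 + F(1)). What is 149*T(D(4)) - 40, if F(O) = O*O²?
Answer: -10114/7 ≈ -1444.9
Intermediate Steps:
F(O) = O³
D(x) = -7/6 (D(x) = (-5 - 2)/(5 + 1³) = -7/(5 + 1) = -7/6)
149*T(D(4)) - 40 = 149*(11/(-7/6)) - 40 = 149*(11*(-6/7)) - 40 = 149*(-66/7) - 40 = -9834/7 - 40 = -10114/7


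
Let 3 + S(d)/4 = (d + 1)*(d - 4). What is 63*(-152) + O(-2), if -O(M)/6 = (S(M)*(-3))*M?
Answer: -10008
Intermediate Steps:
S(d) = -12 + 4*(1 + d)*(-4 + d) (S(d) = -12 + 4*((d + 1)*(d - 4)) = -12 + 4*((1 + d)*(-4 + d)) = -12 + 4*(1 + d)*(-4 + d))
O(M) = -6*M*(84 - 12*M² + 36*M) (O(M) = -6*(-28 - 12*M + 4*M²)*(-3)*M = -6*(84 - 12*M² + 36*M)*M = -6*M*(84 - 12*M² + 36*M))
63*(-152) + O(-2) = 63*(-152) + 72*(-2)*(-7 + (-2)² - 3*(-2)) = -9576 + 72*(-2)*(-7 + 4 + 6) = -9576 + 72*(-2)*3 = -9576 - 432 = -10008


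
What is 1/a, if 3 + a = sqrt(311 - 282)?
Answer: 3/20 + sqrt(29)/20 ≈ 0.41926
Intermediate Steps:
a = -3 + sqrt(29) (a = -3 + sqrt(311 - 282) = -3 + sqrt(29) ≈ 2.3852)
1/a = 1/(-3 + sqrt(29))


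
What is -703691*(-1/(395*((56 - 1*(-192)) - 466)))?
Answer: -703691/86110 ≈ -8.1720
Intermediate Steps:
-703691*(-1/(395*((56 - 1*(-192)) - 466))) = -703691*(-1/(395*((56 + 192) - 466))) = -703691*(-1/(395*(248 - 466))) = -703691/((-218*(-395))) = -703691/86110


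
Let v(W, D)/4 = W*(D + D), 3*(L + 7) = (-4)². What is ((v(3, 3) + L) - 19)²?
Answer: 23716/9 ≈ 2635.1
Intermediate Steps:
L = -5/3 (L = -7 + (⅓)*(-4)² = -7 + (⅓)*16 = -7 + 16/3 = -5/3 ≈ -1.6667)
v(W, D) = 8*D*W (v(W, D) = 4*(W*(D + D)) = 4*(W*(2*D)) = 4*(2*D*W) = 8*D*W)
((v(3, 3) + L) - 19)² = ((8*3*3 - 5/3) - 19)² = ((72 - 5/3) - 19)² = (211/3 - 19)² = (154/3)² = 23716/9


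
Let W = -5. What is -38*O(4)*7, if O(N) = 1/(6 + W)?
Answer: -266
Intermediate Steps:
O(N) = 1 (O(N) = 1/(6 - 5) = 1/1 = 1)
-38*O(4)*7 = -38*1*7 = -38*7 = -266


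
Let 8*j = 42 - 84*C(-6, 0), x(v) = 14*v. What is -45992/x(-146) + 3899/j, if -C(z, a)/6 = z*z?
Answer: 16074410/663789 ≈ 24.216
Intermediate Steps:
C(z, a) = -6*z² (C(z, a) = -6*z*z = -6*z²)
j = 9093/4 (j = (42 - (-504)*(-6)²)/8 = (42 - (-504)*36)/8 = (42 - 84*(-216))/8 = (42 + 18144)/8 = (⅛)*18186 = 9093/4 ≈ 2273.3)
-45992/x(-146) + 3899/j = -45992/(14*(-146)) + 3899/(9093/4) = -45992/(-2044) + 3899*(4/9093) = -45992*(-1/2044) + 2228/1299 = 11498/511 + 2228/1299 = 16074410/663789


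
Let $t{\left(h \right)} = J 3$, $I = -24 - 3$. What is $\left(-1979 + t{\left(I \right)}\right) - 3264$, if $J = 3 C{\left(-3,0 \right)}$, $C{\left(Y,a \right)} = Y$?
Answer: $-5270$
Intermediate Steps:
$J = -9$ ($J = 3 \left(-3\right) = -9$)
$I = -27$
$t{\left(h \right)} = -27$ ($t{\left(h \right)} = \left(-9\right) 3 = -27$)
$\left(-1979 + t{\left(I \right)}\right) - 3264 = \left(-1979 - 27\right) - 3264 = -2006 - 3264 = -5270$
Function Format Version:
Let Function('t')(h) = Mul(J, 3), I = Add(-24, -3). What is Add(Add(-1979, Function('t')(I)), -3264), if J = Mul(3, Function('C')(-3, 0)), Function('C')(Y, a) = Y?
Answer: -5270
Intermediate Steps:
J = -9 (J = Mul(3, -3) = -9)
I = -27
Function('t')(h) = -27 (Function('t')(h) = Mul(-9, 3) = -27)
Add(Add(-1979, Function('t')(I)), -3264) = Add(Add(-1979, -27), -3264) = Add(-2006, -3264) = -5270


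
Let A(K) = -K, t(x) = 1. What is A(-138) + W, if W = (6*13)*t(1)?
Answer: 216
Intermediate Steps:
W = 78 (W = (6*13)*1 = 78*1 = 78)
A(-138) + W = -1*(-138) + 78 = 138 + 78 = 216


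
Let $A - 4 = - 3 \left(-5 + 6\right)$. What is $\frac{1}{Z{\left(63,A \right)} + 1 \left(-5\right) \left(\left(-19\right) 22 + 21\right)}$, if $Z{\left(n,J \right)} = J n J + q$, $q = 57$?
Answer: $\frac{1}{2105} \approx 0.00047506$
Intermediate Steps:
$A = 1$ ($A = 4 - 3 \left(-5 + 6\right) = 4 - 3 = 1$)
$Z{\left(n,J \right)} = 57 + n J^{2}$ ($Z{\left(n,J \right)} = J n J + 57 = n J^{2} + 57 = 57 + n J^{2}$)
$\frac{1}{Z{\left(63,A \right)} + 1 \left(-5\right) \left(\left(-19\right) 22 + 21\right)} = \frac{1}{\left(57 + 63 \cdot 1^{2}\right) + 1 \left(-5\right) \left(\left(-19\right) 22 + 21\right)} = \frac{1}{\left(57 + 63 \cdot 1\right) - 5 \left(-418 + 21\right)} = \frac{1}{\left(57 + 63\right) - -1985} = \frac{1}{120 + 1985} = \frac{1}{2105}$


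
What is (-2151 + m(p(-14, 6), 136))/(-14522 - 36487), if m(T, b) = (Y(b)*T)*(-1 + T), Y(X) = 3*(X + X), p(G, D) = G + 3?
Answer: -35187/17003 ≈ -2.0695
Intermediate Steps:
p(G, D) = 3 + G
Y(X) = 6*X (Y(X) = 3*(2*X) = 6*X)
m(T, b) = 6*T*b*(-1 + T) (m(T, b) = ((6*b)*T)*(-1 + T) = (6*T*b)*(-1 + T) = 6*T*b*(-1 + T))
(-2151 + m(p(-14, 6), 136))/(-14522 - 36487) = (-2151 + 6*(3 - 14)*136*(-1 + (3 - 14)))/(-14522 - 36487) = (-2151 + 6*(-11)*136*(-1 - 11))/(-51009) = (-2151 + 6*(-11)*136*(-12))*(-1/51009) = (-2151 + 107712)*(-1/51009) = 105561*(-1/51009) = -35187/17003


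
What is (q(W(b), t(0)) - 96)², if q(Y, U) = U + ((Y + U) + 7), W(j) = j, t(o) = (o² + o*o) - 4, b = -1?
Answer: 9604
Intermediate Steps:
t(o) = -4 + 2*o² (t(o) = (o² + o²) - 4 = 2*o² - 4 = -4 + 2*o²)
q(Y, U) = 7 + Y + 2*U (q(Y, U) = U + ((U + Y) + 7) = U + (7 + U + Y) = 7 + Y + 2*U)
(q(W(b), t(0)) - 96)² = ((7 - 1 + 2*(-4 + 2*0²)) - 96)² = ((7 - 1 + 2*(-4 + 2*0)) - 96)² = ((7 - 1 + 2*(-4 + 0)) - 96)² = ((7 - 1 + 2*(-4)) - 96)² = ((7 - 1 - 8) - 96)² = (-2 - 96)² = (-98)² = 9604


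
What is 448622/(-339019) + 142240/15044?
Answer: 10368248298/1275050459 ≈ 8.1316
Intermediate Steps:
448622/(-339019) + 142240/15044 = 448622*(-1/339019) + 142240*(1/15044) = -448622/339019 + 35560/3761 = 10368248298/1275050459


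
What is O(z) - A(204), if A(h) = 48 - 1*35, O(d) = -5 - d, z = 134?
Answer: -152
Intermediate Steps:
A(h) = 13 (A(h) = 48 - 35 = 13)
O(z) - A(204) = (-5 - 1*134) - 1*13 = (-5 - 134) - 13 = -139 - 13 = -152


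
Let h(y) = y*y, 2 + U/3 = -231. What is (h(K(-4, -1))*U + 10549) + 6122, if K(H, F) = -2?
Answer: 13875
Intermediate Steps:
U = -699 (U = -6 + 3*(-231) = -6 - 693 = -699)
h(y) = y**2
(h(K(-4, -1))*U + 10549) + 6122 = ((-2)**2*(-699) + 10549) + 6122 = (4*(-699) + 10549) + 6122 = (-2796 + 10549) + 6122 = 7753 + 6122 = 13875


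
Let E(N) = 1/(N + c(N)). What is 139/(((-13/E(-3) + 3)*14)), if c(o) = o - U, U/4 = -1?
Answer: 139/406 ≈ 0.34236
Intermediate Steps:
U = -4 (U = 4*(-1) = -4)
c(o) = 4 + o (c(o) = o - 1*(-4) = o + 4 = 4 + o)
E(N) = 1/(4 + 2*N) (E(N) = 1/(N + (4 + N)) = 1/(4 + 2*N))
139/(((-13/E(-3) + 3)*14)) = 139/(((-13/(1/(2*(2 - 3))) + 3)*14)) = 139/(((-13/((½)/(-1)) + 3)*14)) = 139/(((-13/((½)*(-1)) + 3)*14)) = 139/(((-13/(-½) + 3)*14)) = 139/(((-13*(-2) + 3)*14)) = 139/(((26 + 3)*14)) = 139/((29*14)) = 139/406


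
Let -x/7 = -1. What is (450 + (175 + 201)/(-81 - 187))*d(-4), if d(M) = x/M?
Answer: -52598/67 ≈ -785.04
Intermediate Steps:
x = 7 (x = -7*(-1) = 7)
d(M) = 7/M
(450 + (175 + 201)/(-81 - 187))*d(-4) = (450 + (175 + 201)/(-81 - 187))*(7/(-4)) = (450 + 376/(-268))*(7*(-¼)) = (450 + 376*(-1/268))*(-7/4) = (450 - 94/67)*(-7/4) = (30056/67)*(-7/4) = -52598/67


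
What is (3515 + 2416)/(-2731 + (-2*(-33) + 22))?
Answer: -1977/881 ≈ -2.2440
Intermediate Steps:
(3515 + 2416)/(-2731 + (-2*(-33) + 22)) = 5931/(-2731 + (66 + 22)) = 5931/(-2731 + 88) = 5931/(-2643) = 5931*(-1/2643) = -1977/881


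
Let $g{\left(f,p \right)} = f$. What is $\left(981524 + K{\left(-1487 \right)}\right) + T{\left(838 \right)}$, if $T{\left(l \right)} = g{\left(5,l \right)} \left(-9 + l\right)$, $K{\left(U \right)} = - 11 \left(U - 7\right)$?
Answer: $1002103$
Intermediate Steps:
$K{\left(U \right)} = 77 - 11 U$ ($K{\left(U \right)} = - 11 \left(-7 + U\right) = 77 - 11 U$)
$T{\left(l \right)} = -45 + 5 l$ ($T{\left(l \right)} = 5 \left(-9 + l\right) = -45 + 5 l$)
$\left(981524 + K{\left(-1487 \right)}\right) + T{\left(838 \right)} = \left(981524 + \left(77 - -16357\right)\right) + \left(-45 + 5 \cdot 838\right) = \left(981524 + \left(77 + 16357\right)\right) + \left(-45 + 4190\right) = \left(981524 + 16434\right) + 4145 = 997958 + 4145 = 1002103$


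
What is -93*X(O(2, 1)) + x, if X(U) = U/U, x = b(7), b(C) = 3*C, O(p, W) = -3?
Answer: -72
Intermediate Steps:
x = 21 (x = 3*7 = 21)
X(U) = 1
-93*X(O(2, 1)) + x = -93*1 + 21 = -93 + 21 = -72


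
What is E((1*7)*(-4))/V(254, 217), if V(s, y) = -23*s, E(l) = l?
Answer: 14/2921 ≈ 0.0047929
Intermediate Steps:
E((1*7)*(-4))/V(254, 217) = ((1*7)*(-4))/((-23*254)) = (7*(-4))/(-5842) = -28*(-1/5842) = 14/2921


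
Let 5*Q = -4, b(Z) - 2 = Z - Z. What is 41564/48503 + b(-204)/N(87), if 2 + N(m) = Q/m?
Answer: -2935337/21195811 ≈ -0.13849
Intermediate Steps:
b(Z) = 2 (b(Z) = 2 + (Z - Z) = 2 + 0 = 2)
Q = -⅘ (Q = (⅕)*(-4) = -⅘ ≈ -0.80000)
N(m) = -2 - 4/(5*m)
41564/48503 + b(-204)/N(87) = 41564/48503 + 2/(-2 - ⅘/87) = 41564*(1/48503) + 2/(-2 - ⅘*1/87) = 41564/48503 + 2/(-2 - 4/435) = 41564/48503 + 2/(-874/435) = 41564/48503 + 2*(-435/874) = 41564/48503 - 435/437 = -2935337/21195811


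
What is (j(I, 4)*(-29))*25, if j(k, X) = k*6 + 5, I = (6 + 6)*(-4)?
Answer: 205175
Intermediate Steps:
I = -48 (I = 12*(-4) = -48)
j(k, X) = 5 + 6*k (j(k, X) = 6*k + 5 = 5 + 6*k)
(j(I, 4)*(-29))*25 = ((5 + 6*(-48))*(-29))*25 = ((5 - 288)*(-29))*25 = -283*(-29)*25 = 8207*25 = 205175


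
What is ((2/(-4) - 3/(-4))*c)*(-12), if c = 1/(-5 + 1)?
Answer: 3/4 ≈ 0.75000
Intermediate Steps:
c = -1/4 (c = 1/(-4) = -1/4*1 = -1/4 ≈ -0.25000)
((2/(-4) - 3/(-4))*c)*(-12) = ((2/(-4) - 3/(-4))*(-1/4))*(-12) = ((2*(-1/4) - 3*(-1/4))*(-1/4))*(-12) = ((-1/2 + 3/4)*(-1/4))*(-12) = ((1/4)*(-1/4))*(-12) = -1/16*(-12) = 3/4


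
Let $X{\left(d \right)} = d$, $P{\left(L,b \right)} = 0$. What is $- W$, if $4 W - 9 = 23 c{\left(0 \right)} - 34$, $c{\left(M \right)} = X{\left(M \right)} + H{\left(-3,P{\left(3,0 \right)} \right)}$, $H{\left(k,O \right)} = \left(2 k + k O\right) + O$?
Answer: $\frac{163}{4} \approx 40.75$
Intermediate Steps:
$H{\left(k,O \right)} = O + 2 k + O k$ ($H{\left(k,O \right)} = \left(2 k + O k\right) + O = O + 2 k + O k$)
$c{\left(M \right)} = -6 + M$ ($c{\left(M \right)} = M + \left(0 + 2 \left(-3\right) + 0 \left(-3\right)\right) = M + \left(0 - 6 + 0\right) = M - 6 = -6 + M$)
$W = - \frac{163}{4}$ ($W = \frac{9}{4} + \frac{23 \left(-6 + 0\right) - 34}{4} = \frac{9}{4} + \frac{23 \left(-6\right) - 34}{4} = \frac{9}{4} + \frac{-138 - 34}{4} = \frac{9}{4} + \frac{1}{4} \left(-172\right) = \frac{9}{4} - 43 = - \frac{163}{4} \approx -40.75$)
$- W = \left(-1\right) \left(- \frac{163}{4}\right) = \frac{163}{4}$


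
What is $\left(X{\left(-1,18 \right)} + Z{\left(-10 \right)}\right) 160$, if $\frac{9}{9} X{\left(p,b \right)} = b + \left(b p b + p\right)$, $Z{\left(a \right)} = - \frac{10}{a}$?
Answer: $-48960$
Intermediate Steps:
$X{\left(p,b \right)} = b + p + p b^{2}$ ($X{\left(p,b \right)} = b + \left(b p b + p\right) = b + \left(p b^{2} + p\right) = b + \left(p + p b^{2}\right) = b + p + p b^{2}$)
$\left(X{\left(-1,18 \right)} + Z{\left(-10 \right)}\right) 160 = \left(\left(18 - 1 - 18^{2}\right) - \frac{10}{-10}\right) 160 = \left(\left(18 - 1 - 324\right) - -1\right) 160 = \left(\left(18 - 1 - 324\right) + 1\right) 160 = \left(-307 + 1\right) 160 = \left(-306\right) 160 = -48960$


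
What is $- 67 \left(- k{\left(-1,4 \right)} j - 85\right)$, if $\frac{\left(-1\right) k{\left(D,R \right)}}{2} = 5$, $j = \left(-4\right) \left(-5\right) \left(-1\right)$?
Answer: $19095$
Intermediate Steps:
$j = -20$ ($j = 20 \left(-1\right) = -20$)
$k{\left(D,R \right)} = -10$ ($k{\left(D,R \right)} = \left(-2\right) 5 = -10$)
$- 67 \left(- k{\left(-1,4 \right)} j - 85\right) = - 67 \left(\left(-1\right) \left(-10\right) \left(-20\right) - 85\right) = - 67 \left(10 \left(-20\right) - 85\right) = - 67 \left(-200 - 85\right) = \left(-67\right) \left(-285\right) = 19095$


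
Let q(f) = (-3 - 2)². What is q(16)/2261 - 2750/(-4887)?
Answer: 6339925/11049507 ≈ 0.57377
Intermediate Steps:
q(f) = 25 (q(f) = (-5)² = 25)
q(16)/2261 - 2750/(-4887) = 25/2261 - 2750/(-4887) = 25*(1/2261) - 2750*(-1/4887) = 25/2261 + 2750/4887 = 6339925/11049507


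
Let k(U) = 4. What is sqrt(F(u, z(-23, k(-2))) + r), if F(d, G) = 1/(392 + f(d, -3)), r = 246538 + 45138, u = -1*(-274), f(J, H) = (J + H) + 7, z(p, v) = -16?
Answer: sqrt(130933357070)/670 ≈ 540.07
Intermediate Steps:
f(J, H) = 7 + H + J (f(J, H) = (H + J) + 7 = 7 + H + J)
u = 274
r = 291676
F(d, G) = 1/(396 + d) (F(d, G) = 1/(392 + (7 - 3 + d)) = 1/(392 + (4 + d)) = 1/(396 + d))
sqrt(F(u, z(-23, k(-2))) + r) = sqrt(1/(396 + 274) + 291676) = sqrt(1/670 + 291676) = sqrt(195422921/670) = sqrt(130933357070)/670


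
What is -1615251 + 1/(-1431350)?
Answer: -2311989518851/1431350 ≈ -1.6153e+6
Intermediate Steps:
-1615251 + 1/(-1431350) = -1615251 - 1/1431350 = -2311989518851/1431350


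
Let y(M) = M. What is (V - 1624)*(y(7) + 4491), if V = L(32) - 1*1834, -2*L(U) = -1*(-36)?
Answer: -15635048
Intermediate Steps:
L(U) = -18 (L(U) = -(-1)*(-36)/2 = -½*36 = -18)
V = -1852 (V = -18 - 1*1834 = -18 - 1834 = -1852)
(V - 1624)*(y(7) + 4491) = (-1852 - 1624)*(7 + 4491) = -3476*4498 = -15635048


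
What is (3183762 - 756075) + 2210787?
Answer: 4638474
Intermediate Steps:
(3183762 - 756075) + 2210787 = 2427687 + 2210787 = 4638474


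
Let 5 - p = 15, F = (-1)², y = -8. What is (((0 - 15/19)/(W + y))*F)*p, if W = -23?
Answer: -150/589 ≈ -0.25467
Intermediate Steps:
F = 1
p = -10 (p = 5 - 1*15 = 5 - 15 = -10)
(((0 - 15/19)/(W + y))*F)*p = (((0 - 15/19)/(-23 - 8))*1)*(-10) = (((0 - 15*1/19)/(-31))*1)*(-10) = (((0 - 15/19)*(-1/31))*1)*(-10) = (-15/19*(-1/31)*1)*(-10) = ((15/589)*1)*(-10) = (15/589)*(-10) = -150/589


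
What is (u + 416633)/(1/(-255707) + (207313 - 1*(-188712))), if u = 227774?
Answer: 164779380749/101266364674 ≈ 1.6272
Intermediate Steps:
(u + 416633)/(1/(-255707) + (207313 - 1*(-188712))) = (227774 + 416633)/(1/(-255707) + (207313 - 1*(-188712))) = 644407/(-1/255707 + (207313 + 188712)) = 644407/(-1/255707 + 396025) = 644407/(101266364674/255707) = 644407*(255707/101266364674) = 164779380749/101266364674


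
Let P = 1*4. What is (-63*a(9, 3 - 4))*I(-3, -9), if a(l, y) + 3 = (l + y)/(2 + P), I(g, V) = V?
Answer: -945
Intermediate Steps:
P = 4
a(l, y) = -3 + l/6 + y/6 (a(l, y) = -3 + (l + y)/(2 + 4) = -3 + (l + y)/6 = -3 + (l + y)*(⅙) = -3 + (l/6 + y/6) = -3 + l/6 + y/6)
(-63*a(9, 3 - 4))*I(-3, -9) = -63*(-3 + (⅙)*9 + (3 - 4)/6)*(-9) = -63*(-3 + 3/2 + (⅙)*(-1))*(-9) = -63*(-3 + 3/2 - ⅙)*(-9) = -63*(-5/3)*(-9) = 105*(-9) = -945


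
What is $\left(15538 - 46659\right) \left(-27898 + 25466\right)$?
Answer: $75686272$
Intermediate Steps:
$\left(15538 - 46659\right) \left(-27898 + 25466\right) = \left(-31121\right) \left(-2432\right) = 75686272$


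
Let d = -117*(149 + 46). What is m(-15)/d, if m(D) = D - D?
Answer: 0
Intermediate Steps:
m(D) = 0
d = -22815 (d = -117*195 = -22815)
m(-15)/d = 0/(-22815) = 0*(-1/22815) = 0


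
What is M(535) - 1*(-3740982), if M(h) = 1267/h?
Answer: 2001426637/535 ≈ 3.7410e+6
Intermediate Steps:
M(535) - 1*(-3740982) = 1267/535 - 1*(-3740982) = 1267*(1/535) + 3740982 = 1267/535 + 3740982 = 2001426637/535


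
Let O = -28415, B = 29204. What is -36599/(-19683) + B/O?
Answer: 465138253/559292445 ≈ 0.83165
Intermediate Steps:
-36599/(-19683) + B/O = -36599/(-19683) + 29204/(-28415) = -36599*(-1/19683) + 29204*(-1/28415) = 36599/19683 - 29204/28415 = 465138253/559292445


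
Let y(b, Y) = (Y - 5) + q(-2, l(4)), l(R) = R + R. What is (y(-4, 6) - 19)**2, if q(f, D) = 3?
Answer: 225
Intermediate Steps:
l(R) = 2*R
y(b, Y) = -2 + Y (y(b, Y) = (Y - 5) + 3 = (-5 + Y) + 3 = -2 + Y)
(y(-4, 6) - 19)**2 = ((-2 + 6) - 19)**2 = (4 - 19)**2 = (-15)**2 = 225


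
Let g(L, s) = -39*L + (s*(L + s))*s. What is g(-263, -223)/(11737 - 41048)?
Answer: 24158037/29311 ≈ 824.20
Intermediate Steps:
g(L, s) = -39*L + s²*(L + s)
g(-263, -223)/(11737 - 41048) = ((-223)³ - 39*(-263) - 263*(-223)²)/(11737 - 41048) = (-11089567 + 10257 - 263*49729)/(-29311) = (-11089567 + 10257 - 13078727)*(-1/29311) = -24158037*(-1/29311) = 24158037/29311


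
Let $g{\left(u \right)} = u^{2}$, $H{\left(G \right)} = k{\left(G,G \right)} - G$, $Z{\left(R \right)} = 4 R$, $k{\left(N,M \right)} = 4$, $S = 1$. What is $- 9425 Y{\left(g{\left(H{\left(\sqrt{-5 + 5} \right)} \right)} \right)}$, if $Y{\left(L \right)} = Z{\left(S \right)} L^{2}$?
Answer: $-9651200$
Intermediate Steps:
$H{\left(G \right)} = 4 - G$
$Y{\left(L \right)} = 4 L^{2}$ ($Y{\left(L \right)} = 4 \cdot 1 L^{2} = 4 L^{2}$)
$- 9425 Y{\left(g{\left(H{\left(\sqrt{-5 + 5} \right)} \right)} \right)} = - 9425 \cdot 4 \left(\left(4 - \sqrt{-5 + 5}\right)^{2}\right)^{2} = - 9425 \cdot 4 \left(\left(4 - \sqrt{0}\right)^{2}\right)^{2} = - 9425 \cdot 4 \left(\left(4 - 0\right)^{2}\right)^{2} = - 9425 \cdot 4 \left(\left(4 + 0\right)^{2}\right)^{2} = - 9425 \cdot 4 \left(4^{2}\right)^{2} = - 9425 \cdot 4 \cdot 16^{2} = - 9425 \cdot 4 \cdot 256 = \left(-9425\right) 1024 = -9651200$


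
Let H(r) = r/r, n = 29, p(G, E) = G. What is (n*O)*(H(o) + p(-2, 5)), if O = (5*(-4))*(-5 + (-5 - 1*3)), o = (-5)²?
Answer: -7540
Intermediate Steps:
o = 25
H(r) = 1
O = 260 (O = -20*(-5 + (-5 - 3)) = -20*(-5 - 8) = -20*(-13) = 260)
(n*O)*(H(o) + p(-2, 5)) = (29*260)*(1 - 2) = 7540*(-1) = -7540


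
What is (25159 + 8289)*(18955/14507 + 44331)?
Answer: 21511371165856/14507 ≈ 1.4828e+9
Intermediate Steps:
(25159 + 8289)*(18955/14507 + 44331) = 33448*(18955*(1/14507) + 44331) = 33448*(18955/14507 + 44331) = 33448*(643128772/14507) = 21511371165856/14507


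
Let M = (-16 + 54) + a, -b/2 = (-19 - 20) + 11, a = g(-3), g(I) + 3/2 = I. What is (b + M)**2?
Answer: 32041/4 ≈ 8010.3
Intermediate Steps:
g(I) = -3/2 + I
a = -9/2 (a = -3/2 - 3 = -9/2 ≈ -4.5000)
b = 56 (b = -2*((-19 - 20) + 11) = -2*(-39 + 11) = -2*(-28) = 56)
M = 67/2 (M = (-16 + 54) - 9/2 = 38 - 9/2 = 67/2 ≈ 33.500)
(b + M)**2 = (56 + 67/2)**2 = (179/2)**2 = 32041/4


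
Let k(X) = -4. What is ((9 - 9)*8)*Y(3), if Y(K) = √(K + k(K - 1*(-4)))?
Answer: 0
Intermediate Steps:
Y(K) = √(-4 + K) (Y(K) = √(K - 4) = √(-4 + K))
((9 - 9)*8)*Y(3) = ((9 - 9)*8)*√(-4 + 3) = (0*8)*√(-1) = 0*I = 0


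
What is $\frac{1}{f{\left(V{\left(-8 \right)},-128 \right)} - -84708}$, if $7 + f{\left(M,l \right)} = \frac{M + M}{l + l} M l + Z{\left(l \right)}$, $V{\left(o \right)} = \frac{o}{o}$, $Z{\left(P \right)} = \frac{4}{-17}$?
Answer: $\frac{17}{1439930} \approx 1.1806 \cdot 10^{-5}$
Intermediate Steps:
$Z{\left(P \right)} = - \frac{4}{17}$ ($Z{\left(P \right)} = 4 \left(- \frac{1}{17}\right) = - \frac{4}{17}$)
$V{\left(o \right)} = 1$
$f{\left(M,l \right)} = - \frac{123}{17} + M^{2}$ ($f{\left(M,l \right)} = -7 + \left(\frac{M + M}{l + l} M l - \frac{4}{17}\right) = -7 + \left(\frac{2 M}{2 l} M l - \frac{4}{17}\right) = -7 + \left(2 M \frac{1}{2 l} M l - \frac{4}{17}\right) = -7 + \left(\frac{M}{l} M l - \frac{4}{17}\right) = -7 + \left(\frac{M^{2}}{l} l - \frac{4}{17}\right) = -7 + \left(M^{2} - \frac{4}{17}\right) = -7 + \left(- \frac{4}{17} + M^{2}\right) = - \frac{123}{17} + M^{2}$)
$\frac{1}{f{\left(V{\left(-8 \right)},-128 \right)} - -84708} = \frac{1}{\left(- \frac{123}{17} + 1^{2}\right) - -84708} = \frac{1}{\left(- \frac{123}{17} + 1\right) + 84708} = \frac{1}{- \frac{106}{17} + 84708} = \frac{1}{\frac{1439930}{17}} = \frac{17}{1439930}$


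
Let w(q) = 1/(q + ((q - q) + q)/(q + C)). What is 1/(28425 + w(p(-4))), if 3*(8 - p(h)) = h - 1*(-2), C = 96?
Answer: 4121/117139896 ≈ 3.5180e-5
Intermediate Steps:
p(h) = 22/3 - h/3 (p(h) = 8 - (h - 1*(-2))/3 = 8 - (h + 2)/3 = 8 - (2 + h)/3 = 8 + (-2/3 - h/3) = 22/3 - h/3)
w(q) = 1/(q + q/(96 + q)) (w(q) = 1/(q + ((q - q) + q)/(q + 96)) = 1/(q + (0 + q)/(96 + q)) = 1/(q + q/(96 + q)))
1/(28425 + w(p(-4))) = 1/(28425 + (96 + (22/3 - 1/3*(-4)))/((22/3 - 1/3*(-4))*(97 + (22/3 - 1/3*(-4))))) = 1/(28425 + (96 + (22/3 + 4/3))/((22/3 + 4/3)*(97 + (22/3 + 4/3)))) = 1/(28425 + (96 + 26/3)/((26/3)*(97 + 26/3))) = 1/(28425 + (3/26)*(314/3)/(317/3)) = 1/(28425 + (3/26)*(3/317)*(314/3)) = 1/(28425 + 471/4121) = 1/(117139896/4121) = 4121/117139896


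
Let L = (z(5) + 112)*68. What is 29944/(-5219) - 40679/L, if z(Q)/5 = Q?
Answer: -28897765/2860012 ≈ -10.104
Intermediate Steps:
z(Q) = 5*Q
L = 9316 (L = (5*5 + 112)*68 = (25 + 112)*68 = 137*68 = 9316)
29944/(-5219) - 40679/L = 29944/(-5219) - 40679/9316 = 29944*(-1/5219) - 40679*1/9316 = -29944/5219 - 40679/9316 = -28897765/2860012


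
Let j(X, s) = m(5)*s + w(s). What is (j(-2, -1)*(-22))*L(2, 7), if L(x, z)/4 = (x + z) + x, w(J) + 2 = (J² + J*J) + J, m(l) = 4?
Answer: 4840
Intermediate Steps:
w(J) = -2 + J + 2*J² (w(J) = -2 + ((J² + J*J) + J) = -2 + ((J² + J²) + J) = -2 + (2*J² + J) = -2 + (J + 2*J²) = -2 + J + 2*J²)
L(x, z) = 4*z + 8*x (L(x, z) = 4*((x + z) + x) = 4*(z + 2*x) = 4*z + 8*x)
j(X, s) = -2 + 2*s² + 5*s (j(X, s) = 4*s + (-2 + s + 2*s²) = -2 + 2*s² + 5*s)
(j(-2, -1)*(-22))*L(2, 7) = ((-2 + 2*(-1)² + 5*(-1))*(-22))*(4*7 + 8*2) = ((-2 + 2*1 - 5)*(-22))*(28 + 16) = ((-2 + 2 - 5)*(-22))*44 = -5*(-22)*44 = 110*44 = 4840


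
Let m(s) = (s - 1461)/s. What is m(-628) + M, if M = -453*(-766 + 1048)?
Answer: -80222399/628 ≈ -1.2774e+5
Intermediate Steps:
M = -127746 (M = -453*282 = -127746)
m(s) = (-1461 + s)/s
m(-628) + M = (-1461 - 628)/(-628) - 127746 = -1/628*(-2089) - 127746 = 2089/628 - 127746 = -80222399/628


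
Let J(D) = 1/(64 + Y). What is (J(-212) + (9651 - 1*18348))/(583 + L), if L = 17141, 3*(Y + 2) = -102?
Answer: -243515/496272 ≈ -0.49069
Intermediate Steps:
Y = -36 (Y = -2 + (⅓)*(-102) = -2 - 34 = -36)
J(D) = 1/28 (J(D) = 1/(64 - 36) = 1/28)
(J(-212) + (9651 - 1*18348))/(583 + L) = (1/28 + (9651 - 1*18348))/(583 + 17141) = (1/28 + (9651 - 18348))/17724 = (1/28 - 8697)*(1/17724) = -243515/28*1/17724 = -243515/496272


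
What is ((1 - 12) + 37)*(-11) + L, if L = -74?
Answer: -360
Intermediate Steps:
((1 - 12) + 37)*(-11) + L = ((1 - 12) + 37)*(-11) - 74 = (-11 + 37)*(-11) - 74 = 26*(-11) - 74 = -286 - 74 = -360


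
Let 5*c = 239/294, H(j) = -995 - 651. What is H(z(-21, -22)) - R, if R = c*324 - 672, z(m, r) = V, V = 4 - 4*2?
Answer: -251536/245 ≈ -1026.7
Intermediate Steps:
V = -4 (V = 4 - 8 = -4)
z(m, r) = -4
H(j) = -1646
c = 239/1470 (c = (239/294)/5 = (239*(1/294))/5 = (⅕)*(239/294) = 239/1470 ≈ 0.16259)
R = -151734/245 (R = (239/1470)*324 - 672 = 12906/245 - 672 = -151734/245 ≈ -619.32)
H(z(-21, -22)) - R = -1646 - 1*(-151734/245) = -1646 + 151734/245 = -251536/245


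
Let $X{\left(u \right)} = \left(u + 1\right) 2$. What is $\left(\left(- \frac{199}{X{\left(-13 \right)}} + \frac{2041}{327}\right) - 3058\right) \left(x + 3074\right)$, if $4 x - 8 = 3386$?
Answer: $- \frac{20819869035}{1744} \approx -1.1938 \cdot 10^{7}$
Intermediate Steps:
$X{\left(u \right)} = 2 + 2 u$ ($X{\left(u \right)} = \left(1 + u\right) 2 = 2 + 2 u$)
$x = \frac{1697}{2}$ ($x = 2 + \frac{1}{4} \cdot 3386 = 2 + \frac{1693}{2} = \frac{1697}{2} \approx 848.5$)
$\left(\left(- \frac{199}{X{\left(-13 \right)}} + \frac{2041}{327}\right) - 3058\right) \left(x + 3074\right) = \left(\left(- \frac{199}{2 + 2 \left(-13\right)} + \frac{2041}{327}\right) - 3058\right) \left(\frac{1697}{2} + 3074\right) = \left(\left(- \frac{199}{2 - 26} + 2041 \cdot \frac{1}{327}\right) - 3058\right) \frac{7845}{2} = \left(\left(- \frac{199}{-24} + \frac{2041}{327}\right) - 3058\right) \frac{7845}{2} = \left(\left(\left(-199\right) \left(- \frac{1}{24}\right) + \frac{2041}{327}\right) - 3058\right) \frac{7845}{2} = \left(\left(\frac{199}{24} + \frac{2041}{327}\right) - 3058\right) \frac{7845}{2} = \left(\frac{12673}{872} - 3058\right) \frac{7845}{2} = \left(- \frac{2653903}{872}\right) \frac{7845}{2} = - \frac{20819869035}{1744}$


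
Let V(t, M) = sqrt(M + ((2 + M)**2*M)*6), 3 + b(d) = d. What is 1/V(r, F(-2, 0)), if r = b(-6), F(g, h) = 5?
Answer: sqrt(59)/295 ≈ 0.026038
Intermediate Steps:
b(d) = -3 + d
r = -9 (r = -3 - 6 = -9)
V(t, M) = sqrt(M + 6*M*(2 + M)**2) (V(t, M) = sqrt(M + (M*(2 + M)**2)*6) = sqrt(M + 6*M*(2 + M)**2))
1/V(r, F(-2, 0)) = 1/(sqrt(5*(1 + 6*(2 + 5)**2))) = 1/(sqrt(5*(1 + 6*7**2))) = 1/(sqrt(5*(1 + 6*49))) = 1/(sqrt(5*(1 + 294))) = 1/(sqrt(5*295)) = 1/(sqrt(1475)) = 1/(5*sqrt(59)) = sqrt(59)/295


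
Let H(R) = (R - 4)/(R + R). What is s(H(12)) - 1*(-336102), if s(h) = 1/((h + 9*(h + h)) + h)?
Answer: 6722043/20 ≈ 3.3610e+5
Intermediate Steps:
H(R) = (-4 + R)/(2*R) (H(R) = (-4 + R)/((2*R)) = (-4 + R)*(1/(2*R)) = (-4 + R)/(2*R))
s(h) = 1/(20*h) (s(h) = 1/((h + 9*(2*h)) + h) = 1/((h + 18*h) + h) = 1/(19*h + h) = 1/(20*h))
s(H(12)) - 1*(-336102) = 1/(20*(((1/2)*(-4 + 12)/12))) - 1*(-336102) = 1/(20*(((1/2)*(1/12)*8))) + 336102 = 1/(20*(1/3)) + 336102 = (1/20)*3 + 336102 = 3/20 + 336102 = 6722043/20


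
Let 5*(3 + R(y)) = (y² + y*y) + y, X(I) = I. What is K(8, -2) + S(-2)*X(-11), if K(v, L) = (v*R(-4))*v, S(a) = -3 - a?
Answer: 887/5 ≈ 177.40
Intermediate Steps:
R(y) = -3 + y/5 + 2*y²/5 (R(y) = -3 + ((y² + y*y) + y)/5 = -3 + ((y² + y²) + y)/5 = -3 + (2*y² + y)/5 = -3 + (y + 2*y²)/5 = -3 + (y/5 + 2*y²/5) = -3 + y/5 + 2*y²/5)
K(v, L) = 13*v²/5 (K(v, L) = (v*(-3 + (⅕)*(-4) + (⅖)*(-4)²))*v = (v*(-3 - ⅘ + (⅖)*16))*v = (v*(-3 - ⅘ + 32/5))*v = (v*(13/5))*v = (13*v/5)*v = 13*v²/5)
K(8, -2) + S(-2)*X(-11) = (13/5)*8² + (-3 - 1*(-2))*(-11) = (13/5)*64 + (-3 + 2)*(-11) = 832/5 - 1*(-11) = 832/5 + 11 = 887/5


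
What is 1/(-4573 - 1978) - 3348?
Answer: -21932749/6551 ≈ -3348.0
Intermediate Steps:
1/(-4573 - 1978) - 3348 = 1/(-6551) - 3348 = -1/6551 - 3348 = -21932749/6551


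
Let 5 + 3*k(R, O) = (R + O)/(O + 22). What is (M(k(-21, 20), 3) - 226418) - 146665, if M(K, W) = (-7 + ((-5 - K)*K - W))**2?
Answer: -94029641917007/252047376 ≈ -3.7306e+5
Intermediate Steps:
k(R, O) = -5/3 + (O + R)/(3*(22 + O)) (k(R, O) = -5/3 + ((R + O)/(O + 22))/3 = -5/3 + ((O + R)/(22 + O))/3 = -5/3 + (O + R)/(3*(22 + O)))
M(K, W) = (-7 - W + K*(-5 - K))**2 (M(K, W) = (-7 + (K*(-5 - K) - W))**2 = (-7 + (-W + K*(-5 - K)))**2 = (-7 - W + K*(-5 - K))**2)
(M(k(-21, 20), 3) - 226418) - 146665 = ((7 + 3 + ((-110 - 21 - 4*20)/(3*(22 + 20)))**2 + 5*((-110 - 21 - 4*20)/(3*(22 + 20))))**2 - 226418) - 146665 = ((7 + 3 + ((1/3)*(-110 - 21 - 80)/42)**2 + 5*((1/3)*(-110 - 21 - 80)/42))**2 - 226418) - 146665 = ((7 + 3 + ((1/3)*(1/42)*(-211))**2 + 5*((1/3)*(1/42)*(-211)))**2 - 226418) - 146665 = ((7 + 3 + (-211/126)**2 + 5*(-211/126))**2 - 226418) - 146665 = ((7 + 3 + 44521/15876 - 1055/126)**2 - 226418) - 146665 = ((70351/15876)**2 - 226418) - 146665 = (4949263201/252047376 - 226418) - 146665 = -57063113515967/252047376 - 146665 = -94029641917007/252047376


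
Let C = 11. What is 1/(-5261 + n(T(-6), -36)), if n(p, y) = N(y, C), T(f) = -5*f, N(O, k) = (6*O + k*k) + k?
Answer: -1/5345 ≈ -0.00018709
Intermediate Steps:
N(O, k) = k + k² + 6*O (N(O, k) = (6*O + k²) + k = (k² + 6*O) + k = k + k² + 6*O)
n(p, y) = 132 + 6*y (n(p, y) = 11 + 11² + 6*y = 11 + 121 + 6*y = 132 + 6*y)
1/(-5261 + n(T(-6), -36)) = 1/(-5261 + (132 + 6*(-36))) = 1/(-5261 + (132 - 216)) = 1/(-5261 - 84) = 1/(-5345) = -1/5345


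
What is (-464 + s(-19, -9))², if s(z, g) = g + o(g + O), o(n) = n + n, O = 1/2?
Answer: 240100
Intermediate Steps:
O = ½ ≈ 0.50000
o(n) = 2*n
s(z, g) = 1 + 3*g (s(z, g) = g + 2*(g + ½) = g + 2*(½ + g) = g + (1 + 2*g) = 1 + 3*g)
(-464 + s(-19, -9))² = (-464 + (1 + 3*(-9)))² = (-464 + (1 - 27))² = (-464 - 26)² = (-490)² = 240100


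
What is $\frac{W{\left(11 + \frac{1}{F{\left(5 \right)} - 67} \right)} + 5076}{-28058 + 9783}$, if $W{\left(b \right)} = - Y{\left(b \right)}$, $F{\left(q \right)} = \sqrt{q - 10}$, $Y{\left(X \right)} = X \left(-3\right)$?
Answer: $- \frac{1530643}{5475190} + \frac{i \sqrt{5}}{27375950} \approx -0.27956 + 8.168 \cdot 10^{-8} i$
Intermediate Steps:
$Y{\left(X \right)} = - 3 X$
$F{\left(q \right)} = \sqrt{-10 + q}$
$W{\left(b \right)} = 3 b$ ($W{\left(b \right)} = - \left(-3\right) b = 3 b$)
$\frac{W{\left(11 + \frac{1}{F{\left(5 \right)} - 67} \right)} + 5076}{-28058 + 9783} = \frac{3 \left(11 + \frac{1}{\sqrt{-10 + 5} - 67}\right) + 5076}{-28058 + 9783} = \frac{3 \left(11 + \frac{1}{\sqrt{-5} - 67}\right) + 5076}{-18275} = \left(3 \left(11 + \frac{1}{i \sqrt{5} - 67}\right) + 5076\right) \left(- \frac{1}{18275}\right) = \left(3 \left(11 + \frac{1}{-67 + i \sqrt{5}}\right) + 5076\right) \left(- \frac{1}{18275}\right) = \left(\left(33 + \frac{3}{-67 + i \sqrt{5}}\right) + 5076\right) \left(- \frac{1}{18275}\right) = \left(5109 + \frac{3}{-67 + i \sqrt{5}}\right) \left(- \frac{1}{18275}\right) = - \frac{5109}{18275} - \frac{3}{18275 \left(-67 + i \sqrt{5}\right)}$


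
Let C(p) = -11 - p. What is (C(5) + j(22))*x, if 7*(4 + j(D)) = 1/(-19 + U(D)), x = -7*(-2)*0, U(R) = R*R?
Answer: 0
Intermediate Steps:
U(R) = R**2
x = 0 (x = 14*0 = 0)
j(D) = -4 + 1/(7*(-19 + D**2))
(C(5) + j(22))*x = ((-11 - 1*5) + (533 - 28*22**2)/(7*(-19 + 22**2)))*0 = ((-11 - 5) + (533 - 28*484)/(7*(-19 + 484)))*0 = (-16 + (1/7)*(533 - 13552)/465)*0 = (-16 + (1/7)*(1/465)*(-13019))*0 = (-16 - 13019/3255)*0 = -65099/3255*0 = 0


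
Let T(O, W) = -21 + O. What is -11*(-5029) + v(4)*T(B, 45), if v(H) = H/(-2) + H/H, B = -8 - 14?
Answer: 55362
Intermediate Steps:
B = -22
v(H) = 1 - H/2 (v(H) = H*(-1/2) + 1 = -H/2 + 1 = 1 - H/2)
-11*(-5029) + v(4)*T(B, 45) = -11*(-5029) + (1 - 1/2*4)*(-21 - 22) = 55319 + (1 - 2)*(-43) = 55319 - 1*(-43) = 55319 + 43 = 55362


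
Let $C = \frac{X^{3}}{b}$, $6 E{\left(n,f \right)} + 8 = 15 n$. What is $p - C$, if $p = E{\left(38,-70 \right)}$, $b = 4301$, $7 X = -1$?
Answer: $\frac{414543286}{4425729} \approx 93.667$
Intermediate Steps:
$X = - \frac{1}{7}$ ($X = \frac{1}{7} \left(-1\right) = - \frac{1}{7} \approx -0.14286$)
$E{\left(n,f \right)} = - \frac{4}{3} + \frac{5 n}{2}$ ($E{\left(n,f \right)} = - \frac{4}{3} + \frac{15 n}{6} = - \frac{4}{3} + \frac{5 n}{2}$)
$p = \frac{281}{3}$ ($p = - \frac{4}{3} + \frac{5}{2} \cdot 38 = - \frac{4}{3} + 95 = \frac{281}{3} \approx 93.667$)
$C = - \frac{1}{1475243}$ ($C = \frac{\left(- \frac{1}{7}\right)^{3}}{4301} = \left(- \frac{1}{343}\right) \frac{1}{4301} = - \frac{1}{1475243} \approx -6.7785 \cdot 10^{-7}$)
$p - C = \frac{281}{3} - - \frac{1}{1475243} = \frac{281}{3} + \frac{1}{1475243} = \frac{414543286}{4425729}$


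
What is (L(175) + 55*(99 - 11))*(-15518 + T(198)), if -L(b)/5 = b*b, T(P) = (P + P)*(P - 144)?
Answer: -869839810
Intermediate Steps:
T(P) = 2*P*(-144 + P) (T(P) = (2*P)*(-144 + P) = 2*P*(-144 + P))
L(b) = -5*b**2 (L(b) = -5*b*b = -5*b**2)
(L(175) + 55*(99 - 11))*(-15518 + T(198)) = (-5*175**2 + 55*(99 - 11))*(-15518 + 2*198*(-144 + 198)) = (-5*30625 + 55*88)*(-15518 + 2*198*54) = (-153125 + 4840)*(-15518 + 21384) = -148285*5866 = -869839810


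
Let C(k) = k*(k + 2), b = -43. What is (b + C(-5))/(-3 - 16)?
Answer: 28/19 ≈ 1.4737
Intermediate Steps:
C(k) = k*(2 + k)
(b + C(-5))/(-3 - 16) = (-43 - 5*(2 - 5))/(-3 - 16) = (-43 - 5*(-3))/(-19) = (-43 + 15)*(-1/19) = -28*(-1/19) = 28/19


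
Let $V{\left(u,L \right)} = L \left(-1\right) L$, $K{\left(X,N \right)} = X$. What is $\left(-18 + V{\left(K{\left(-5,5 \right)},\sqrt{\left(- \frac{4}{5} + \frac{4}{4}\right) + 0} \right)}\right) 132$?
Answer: $- \frac{12012}{5} \approx -2402.4$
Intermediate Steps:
$V{\left(u,L \right)} = - L^{2}$ ($V{\left(u,L \right)} = - L L = - L^{2}$)
$\left(-18 + V{\left(K{\left(-5,5 \right)},\sqrt{\left(- \frac{4}{5} + \frac{4}{4}\right) + 0} \right)}\right) 132 = \left(-18 - \left(\sqrt{\left(- \frac{4}{5} + \frac{4}{4}\right) + 0}\right)^{2}\right) 132 = \left(-18 - \left(\sqrt{\left(\left(-4\right) \frac{1}{5} + 4 \cdot \frac{1}{4}\right) + 0}\right)^{2}\right) 132 = \left(-18 - \left(\sqrt{\left(- \frac{4}{5} + 1\right) + 0}\right)^{2}\right) 132 = \left(-18 - \left(\sqrt{\frac{1}{5} + 0}\right)^{2}\right) 132 = \left(-18 - \left(\sqrt{\frac{1}{5}}\right)^{2}\right) 132 = \left(-18 - \left(\frac{\sqrt{5}}{5}\right)^{2}\right) 132 = \left(-18 - \frac{1}{5}\right) 132 = \left(- \frac{91}{5}\right) 132 = - \frac{12012}{5}$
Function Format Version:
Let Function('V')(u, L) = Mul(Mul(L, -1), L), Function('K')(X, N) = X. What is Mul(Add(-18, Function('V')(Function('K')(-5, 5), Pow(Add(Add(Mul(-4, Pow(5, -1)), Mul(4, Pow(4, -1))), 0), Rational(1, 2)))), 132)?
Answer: Rational(-12012, 5) ≈ -2402.4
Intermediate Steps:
Function('V')(u, L) = Mul(-1, Pow(L, 2)) (Function('V')(u, L) = Mul(Mul(-1, L), L) = Mul(-1, Pow(L, 2)))
Mul(Add(-18, Function('V')(Function('K')(-5, 5), Pow(Add(Add(Mul(-4, Pow(5, -1)), Mul(4, Pow(4, -1))), 0), Rational(1, 2)))), 132) = Mul(Add(-18, Mul(-1, Pow(Pow(Add(Add(Mul(-4, Pow(5, -1)), Mul(4, Pow(4, -1))), 0), Rational(1, 2)), 2))), 132) = Mul(Add(-18, Mul(-1, Pow(Pow(Add(Add(Mul(-4, Rational(1, 5)), Mul(4, Rational(1, 4))), 0), Rational(1, 2)), 2))), 132) = Mul(Add(-18, Mul(-1, Pow(Pow(Add(Add(Rational(-4, 5), 1), 0), Rational(1, 2)), 2))), 132) = Mul(Add(-18, Mul(-1, Pow(Pow(Add(Rational(1, 5), 0), Rational(1, 2)), 2))), 132) = Mul(Add(-18, Mul(-1, Pow(Pow(Rational(1, 5), Rational(1, 2)), 2))), 132) = Mul(Add(-18, Mul(-1, Pow(Mul(Rational(1, 5), Pow(5, Rational(1, 2))), 2))), 132) = Mul(Add(-18, Mul(-1, Rational(1, 5))), 132) = Mul(Add(-18, Rational(-1, 5)), 132) = Mul(Rational(-91, 5), 132) = Rational(-12012, 5)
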